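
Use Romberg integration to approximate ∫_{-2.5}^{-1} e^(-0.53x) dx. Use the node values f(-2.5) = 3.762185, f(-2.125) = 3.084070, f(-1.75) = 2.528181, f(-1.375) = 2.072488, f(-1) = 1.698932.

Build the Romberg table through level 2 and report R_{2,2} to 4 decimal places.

R_{0,0} (trapezoid, 1 panel, h=1.5000): 4.095838
R_{1,0} (trapezoid, 2 panels, h=0.7500): 3.944055
R_{2,0} (trapezoid, 4 panels, h=0.3750): 3.905737
R_{1,1} = 3.944055 + (3.944055 − 4.095838)/3 = 3.893461
R_{2,1} = 3.905737 + (3.905737 − 3.944055)/3 = 3.892964
R_{2,2} = 3.892964 + (3.892964 − 3.893461)/15 = 3.892931

3.8929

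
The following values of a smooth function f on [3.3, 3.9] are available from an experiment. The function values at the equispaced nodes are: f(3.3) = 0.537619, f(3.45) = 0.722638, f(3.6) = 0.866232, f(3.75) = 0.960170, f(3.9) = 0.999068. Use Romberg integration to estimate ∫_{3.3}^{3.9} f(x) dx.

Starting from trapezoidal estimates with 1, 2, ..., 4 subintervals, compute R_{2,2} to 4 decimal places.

0.5000

R_{0,0} (trapezoid, 1 panel, h=0.6000): 0.461006
R_{1,0} (trapezoid, 2 panels, h=0.3000): 0.490373
R_{2,0} (trapezoid, 4 panels, h=0.1500): 0.497608
R_{1,1} = 0.490373 + (0.490373 − 0.461006)/3 = 0.500162
R_{2,1} = 0.497608 + (0.497608 − 0.490373)/3 = 0.500020
R_{2,2} = 0.500020 + (0.500020 − 0.500162)/15 = 0.500011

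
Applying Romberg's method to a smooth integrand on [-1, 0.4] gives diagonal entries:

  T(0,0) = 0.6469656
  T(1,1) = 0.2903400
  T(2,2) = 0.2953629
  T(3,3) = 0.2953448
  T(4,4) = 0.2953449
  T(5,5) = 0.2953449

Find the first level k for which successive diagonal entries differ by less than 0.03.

|T(1,1) − T(0,0)| = 0.3566256 ≥ 0.03
|T(2,2) − T(1,1)| = 0.0050229 < 0.03

k = 2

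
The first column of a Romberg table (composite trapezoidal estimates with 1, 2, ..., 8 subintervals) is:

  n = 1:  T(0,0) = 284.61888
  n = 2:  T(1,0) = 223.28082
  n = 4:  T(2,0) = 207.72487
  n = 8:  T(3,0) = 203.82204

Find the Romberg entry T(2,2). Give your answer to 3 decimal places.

202.520

T(1,1) = 223.28082 + (223.28082 − 284.61888)/3 = 202.83480
T(2,1) = 207.72487 + (207.72487 − 223.28082)/3 = 202.53955
T(2,2) = 202.53955 + (202.53955 − 202.83480)/15 = 202.51987
(Column j=1 coincides with Simpson's rule on the same nodes.)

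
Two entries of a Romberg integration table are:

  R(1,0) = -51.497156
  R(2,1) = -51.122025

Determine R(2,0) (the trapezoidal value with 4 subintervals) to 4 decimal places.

From R(2,1) = (4·R(2,0) − R(1,0))/3, solve for R(2,0):
4·R(2,0) = 3·(-51.122025) + (-51.497156) = -204.863231
R(2,0) = -51.215808

-51.2158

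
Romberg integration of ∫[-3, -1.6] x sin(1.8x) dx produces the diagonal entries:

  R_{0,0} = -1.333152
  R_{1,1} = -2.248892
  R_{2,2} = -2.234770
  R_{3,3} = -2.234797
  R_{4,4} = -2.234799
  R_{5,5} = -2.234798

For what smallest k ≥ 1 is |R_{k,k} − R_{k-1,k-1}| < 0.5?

k = 2

|R_{1,1} − R_{0,0}| = 0.915740 ≥ 0.5
|R_{2,2} − R_{1,1}| = 0.014122 < 0.5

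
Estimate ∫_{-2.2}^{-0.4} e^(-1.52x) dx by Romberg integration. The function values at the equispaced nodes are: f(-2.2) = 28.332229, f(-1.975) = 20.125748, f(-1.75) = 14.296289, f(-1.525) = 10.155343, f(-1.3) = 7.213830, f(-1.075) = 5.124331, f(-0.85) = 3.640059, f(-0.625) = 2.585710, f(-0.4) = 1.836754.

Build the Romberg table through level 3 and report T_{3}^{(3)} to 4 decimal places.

T_{0}^{(0)} (trapezoid, 1 panel, h=1.8000): 27.152085
T_{1}^{(0)} (trapezoid, 2 panels, h=0.9000): 20.068489
T_{2}^{(0)} (trapezoid, 4 panels, h=0.4500): 18.105601
T_{3}^{(0)} (trapezoid, 8 panels, h=0.2250): 17.600805
T_{1}^{(1)} = 20.068489 + (20.068489 − 27.152085)/3 = 17.707290
T_{2}^{(1)} = 18.105601 + (18.105601 − 20.068489)/3 = 17.451305
T_{3}^{(1)} = 17.600805 + (17.600805 − 18.105601)/3 = 17.432540
T_{2}^{(2)} = 17.451305 + (17.451305 − 17.707290)/15 = 17.434239
T_{3}^{(2)} = 17.432540 + (17.432540 − 17.451305)/15 = 17.431289
T_{3}^{(3)} = 17.431289 + (17.431289 − 17.434239)/63 = 17.431242

17.4312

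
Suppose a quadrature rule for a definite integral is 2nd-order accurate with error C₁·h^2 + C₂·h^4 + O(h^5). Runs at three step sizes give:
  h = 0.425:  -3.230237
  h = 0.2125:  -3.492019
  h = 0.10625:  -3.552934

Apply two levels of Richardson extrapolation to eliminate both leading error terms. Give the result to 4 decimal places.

-3.5728

First eliminate the h^2 term (factor 2^2 = 4):
  B₁ = (4·(-3.492019) − (-3.230237))/3 = -3.579280
  B₂ = (4·(-3.552934) − (-3.492019))/3 = -3.573239
Then eliminate the h^4 term (factor 2^4 = 16):
  (16·(-3.573239) − (-3.579280))/15 = -3.572836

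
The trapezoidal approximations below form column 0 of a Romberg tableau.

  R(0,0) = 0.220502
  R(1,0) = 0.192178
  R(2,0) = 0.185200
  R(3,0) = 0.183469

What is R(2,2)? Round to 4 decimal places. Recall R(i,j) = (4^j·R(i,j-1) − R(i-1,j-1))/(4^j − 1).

R(1,1) = 0.192178 + (0.192178 − 0.220502)/3 = 0.182737
R(2,1) = 0.185200 + (0.185200 − 0.192178)/3 = 0.182874
R(2,2) = (16·0.182874 − 0.182737) / 15 = 0.182883

0.1829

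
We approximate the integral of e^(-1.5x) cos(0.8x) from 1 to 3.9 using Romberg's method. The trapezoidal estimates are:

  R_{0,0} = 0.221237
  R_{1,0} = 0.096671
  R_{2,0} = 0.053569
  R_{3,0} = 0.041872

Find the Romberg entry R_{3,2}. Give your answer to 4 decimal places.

R_{2,1} = 0.053569 + (0.053569 − 0.096671)/3 = 0.039202
R_{3,1} = 0.041872 + (0.041872 − 0.053569)/3 = 0.037973
R_{3,2} = (16·0.037973 − 0.039202) / 15 = 0.037891

0.0379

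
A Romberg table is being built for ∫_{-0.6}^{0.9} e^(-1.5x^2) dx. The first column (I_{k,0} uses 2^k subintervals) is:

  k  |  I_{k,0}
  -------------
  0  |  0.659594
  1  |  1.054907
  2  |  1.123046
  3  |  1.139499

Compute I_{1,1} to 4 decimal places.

Richardson extrapolation on the trapezoidal column (denominator 4−1=3):
I_{1,1} = 1.054907 + (1.054907 − 0.659594)/3 = 1.186678

1.1867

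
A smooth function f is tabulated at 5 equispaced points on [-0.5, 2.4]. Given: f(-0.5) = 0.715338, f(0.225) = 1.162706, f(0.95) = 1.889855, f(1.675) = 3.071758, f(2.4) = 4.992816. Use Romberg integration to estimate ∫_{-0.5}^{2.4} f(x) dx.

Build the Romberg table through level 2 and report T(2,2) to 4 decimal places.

T(0,0) (trapezoid, 1 panel, h=2.9000): 8.276823
T(1,0) (trapezoid, 2 panels, h=1.4500): 6.878701
T(2,0) (trapezoid, 4 panels, h=0.7250): 6.509337
T(1,1) = 6.878701 + (6.878701 − 8.276823)/3 = 6.412660
T(2,1) = 6.509337 + (6.509337 − 6.878701)/3 = 6.386216
T(2,2) = 6.386216 + (6.386216 − 6.412660)/15 = 6.384453

6.3845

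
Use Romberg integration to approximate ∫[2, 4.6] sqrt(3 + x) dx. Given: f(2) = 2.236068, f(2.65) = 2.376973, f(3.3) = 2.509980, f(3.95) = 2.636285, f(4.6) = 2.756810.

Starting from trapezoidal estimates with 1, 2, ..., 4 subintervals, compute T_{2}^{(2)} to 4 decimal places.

6.5143

T_{0}^{(0)} (trapezoid, 1 panel, h=2.6000): 6.490741
T_{1}^{(0)} (trapezoid, 2 panels, h=1.3000): 6.508345
T_{2}^{(0)} (trapezoid, 4 panels, h=0.6500): 6.512790
T_{1}^{(1)} = 6.508345 + (6.508345 − 6.490741)/3 = 6.514213
T_{2}^{(1)} = 6.512790 + (6.512790 − 6.508345)/3 = 6.514272
T_{2}^{(2)} = 6.514272 + (6.514272 − 6.514213)/15 = 6.514276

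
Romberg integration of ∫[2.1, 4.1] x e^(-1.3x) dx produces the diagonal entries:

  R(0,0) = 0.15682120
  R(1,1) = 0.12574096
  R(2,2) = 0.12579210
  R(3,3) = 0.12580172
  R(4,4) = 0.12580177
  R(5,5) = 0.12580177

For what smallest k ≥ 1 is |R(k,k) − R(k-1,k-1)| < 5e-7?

|R(1,1) − R(0,0)| = 0.03108024 ≥ 5e-7
|R(2,2) − R(1,1)| = 0.00005114 ≥ 5e-7
|R(3,3) − R(2,2)| = 0.00000962 ≥ 5e-7
|R(4,4) − R(3,3)| = 0.00000005 < 5e-7

k = 4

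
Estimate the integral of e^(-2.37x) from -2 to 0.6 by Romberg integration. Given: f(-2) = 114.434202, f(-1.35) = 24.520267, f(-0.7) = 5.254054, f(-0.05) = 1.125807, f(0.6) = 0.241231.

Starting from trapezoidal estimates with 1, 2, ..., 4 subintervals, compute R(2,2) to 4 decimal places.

R(0,0) (trapezoid, 1 panel, h=2.6000): 149.078063
R(1,0) (trapezoid, 2 panels, h=1.3000): 81.369302
R(2,0) (trapezoid, 4 panels, h=0.6500): 57.354599
R(1,1) = 81.369302 + (81.369302 − 149.078063)/3 = 58.799715
R(2,1) = 57.354599 + (57.354599 − 81.369302)/3 = 49.349698
R(2,2) = 49.349698 + (49.349698 − 58.799715)/15 = 48.719697

48.7197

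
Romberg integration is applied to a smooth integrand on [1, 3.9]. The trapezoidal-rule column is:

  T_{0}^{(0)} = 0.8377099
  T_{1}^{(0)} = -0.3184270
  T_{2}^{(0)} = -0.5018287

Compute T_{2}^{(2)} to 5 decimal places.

-0.55357

Richardson extrapolation on the trapezoidal column (denominator 4−1=3):
T_{1}^{(1)} = -0.3184270 + (-0.3184270 − 0.8377099)/3 = -0.7038060
T_{2}^{(1)} = -0.5018287 + (-0.5018287 − (-0.3184270))/3 = -0.5629626
T_{2}^{(2)} = (16·(-0.5629626) − (-0.7038060)) / 15 = -0.5535730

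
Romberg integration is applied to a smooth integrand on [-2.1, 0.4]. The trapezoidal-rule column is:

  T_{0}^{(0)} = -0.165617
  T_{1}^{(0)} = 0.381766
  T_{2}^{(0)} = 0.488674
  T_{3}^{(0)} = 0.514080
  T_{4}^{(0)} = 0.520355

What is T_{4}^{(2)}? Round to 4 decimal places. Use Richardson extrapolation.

T_{3}^{(1)} = (4·0.514080 − 0.488674) / 3 = 0.522549
T_{4}^{(1)} = (4·0.520355 − 0.514080) / 3 = 0.522447
T_{4}^{(2)} = (16·0.522447 − 0.522549) / 15 = 0.522440

0.5224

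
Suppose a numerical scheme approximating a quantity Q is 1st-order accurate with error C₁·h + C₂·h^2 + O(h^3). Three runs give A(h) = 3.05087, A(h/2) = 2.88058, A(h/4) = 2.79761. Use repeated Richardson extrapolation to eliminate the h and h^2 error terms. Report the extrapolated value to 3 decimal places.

First eliminate the h term (factor 2^1 = 2):
  B₁ = (2·2.88058 − 3.05087)/1 = 2.71029
  B₂ = (2·2.79761 − 2.88058)/1 = 2.71464
Then eliminate the h^2 term (factor 2^2 = 4):
  (4·2.71464 − 2.71029)/3 = 2.71609

2.716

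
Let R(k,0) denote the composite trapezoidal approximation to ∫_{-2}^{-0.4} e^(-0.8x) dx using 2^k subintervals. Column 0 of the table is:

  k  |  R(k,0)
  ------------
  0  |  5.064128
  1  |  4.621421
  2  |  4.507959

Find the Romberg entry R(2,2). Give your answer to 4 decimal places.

R(1,1) = (4·4.621421 − 5.064128) / 3 = 4.473852
R(2,1) = 4.507959 + (4.507959 − 4.621421)/3 = 4.470138
R(2,2) = 4.470138 + (4.470138 − 4.473852)/15 = 4.469890

4.4699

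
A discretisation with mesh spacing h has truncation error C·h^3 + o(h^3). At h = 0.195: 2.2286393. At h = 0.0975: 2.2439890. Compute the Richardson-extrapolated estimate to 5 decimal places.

2.24618

The leading error scales as h^3; refining by a factor of 2 reduces it by 2^3 = 8.
Extrapolated value = (8·A(h/2) − A(h)) / (8 − 1)
= (8·2.2439890 − 2.2286393) / 7
= 15.7232727 / 7 = 2.2461818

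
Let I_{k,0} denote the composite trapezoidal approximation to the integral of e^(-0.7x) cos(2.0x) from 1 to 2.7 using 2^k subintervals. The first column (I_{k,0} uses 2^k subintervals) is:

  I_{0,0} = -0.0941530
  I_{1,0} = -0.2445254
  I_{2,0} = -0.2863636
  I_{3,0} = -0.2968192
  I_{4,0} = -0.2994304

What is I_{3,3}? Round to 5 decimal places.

-0.30030

Richardson extrapolation on the trapezoidal column (denominator 4−1=3):
I_{1,1} = (4·(-0.2445254) − (-0.0941530)) / 3 = -0.2946495
I_{2,1} = -0.2863636 + (-0.2863636 − (-0.2445254))/3 = -0.3003097
I_{3,1} = -0.2968192 + (-0.2968192 − (-0.2863636))/3 = -0.3003044
I_{2,2} = -0.3003097 + (-0.3003097 − (-0.2946495))/15 = -0.3006870
I_{3,2} = (16·(-0.3003044) − (-0.3003097)) / 15 = -0.3003040
I_{3,3} = -0.3003040 + (-0.3003040 − (-0.3006870))/63 = -0.3002979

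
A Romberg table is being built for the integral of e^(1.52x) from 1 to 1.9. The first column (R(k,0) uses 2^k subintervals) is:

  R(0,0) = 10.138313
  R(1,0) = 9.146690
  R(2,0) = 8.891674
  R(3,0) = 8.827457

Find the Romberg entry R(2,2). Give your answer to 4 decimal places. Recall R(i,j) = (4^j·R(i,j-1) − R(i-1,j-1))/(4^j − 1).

8.8060

R(1,1) = 9.146690 + (9.146690 − 10.138313)/3 = 8.816149
R(2,1) = 8.891674 + (8.891674 − 9.146690)/3 = 8.806669
R(2,2) = (16·8.806669 − 8.816149) / 15 = 8.806037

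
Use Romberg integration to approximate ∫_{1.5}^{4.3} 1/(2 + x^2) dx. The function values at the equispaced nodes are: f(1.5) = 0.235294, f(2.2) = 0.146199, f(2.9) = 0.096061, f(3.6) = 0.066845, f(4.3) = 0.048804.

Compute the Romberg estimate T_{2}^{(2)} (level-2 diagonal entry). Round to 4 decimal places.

T_{0}^{(0)} (trapezoid, 1 panel, h=2.8000): 0.397737
T_{1}^{(0)} (trapezoid, 2 panels, h=1.4000): 0.333354
T_{2}^{(0)} (trapezoid, 4 panels, h=0.7000): 0.315808
T_{1}^{(1)} = 0.333354 + (0.333354 − 0.397737)/3 = 0.311893
T_{2}^{(1)} = 0.315808 + (0.315808 − 0.333354)/3 = 0.309959
T_{2}^{(2)} = 0.309959 + (0.309959 − 0.311893)/15 = 0.309830

0.3098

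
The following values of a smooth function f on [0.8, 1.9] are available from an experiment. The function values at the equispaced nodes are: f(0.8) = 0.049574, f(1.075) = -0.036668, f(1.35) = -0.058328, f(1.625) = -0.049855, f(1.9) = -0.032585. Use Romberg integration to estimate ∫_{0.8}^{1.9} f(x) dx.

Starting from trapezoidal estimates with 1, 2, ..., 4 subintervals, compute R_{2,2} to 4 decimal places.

-0.0409

R_{0,0} (trapezoid, 1 panel, h=1.1000): 0.009344
R_{1,0} (trapezoid, 2 panels, h=0.5500): -0.027408
R_{2,0} (trapezoid, 4 panels, h=0.2750): -0.037498
R_{1,1} = -0.027408 + (-0.027408 − 0.009344)/3 = -0.039659
R_{2,1} = -0.037498 + (-0.037498 − (-0.027408))/3 = -0.040861
R_{2,2} = -0.040861 + (-0.040861 − (-0.039659))/15 = -0.040941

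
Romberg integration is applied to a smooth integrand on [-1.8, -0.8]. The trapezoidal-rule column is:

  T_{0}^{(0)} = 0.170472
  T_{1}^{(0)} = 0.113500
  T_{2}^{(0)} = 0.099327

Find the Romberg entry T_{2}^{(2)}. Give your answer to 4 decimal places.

0.0946

Richardson extrapolation on the trapezoidal column (denominator 4−1=3):
T_{1}^{(1)} = (4·0.113500 − 0.170472) / 3 = 0.094509
T_{2}^{(1)} = 0.099327 + (0.099327 − 0.113500)/3 = 0.094603
T_{2}^{(2)} = 0.094603 + (0.094603 − 0.094509)/15 = 0.094609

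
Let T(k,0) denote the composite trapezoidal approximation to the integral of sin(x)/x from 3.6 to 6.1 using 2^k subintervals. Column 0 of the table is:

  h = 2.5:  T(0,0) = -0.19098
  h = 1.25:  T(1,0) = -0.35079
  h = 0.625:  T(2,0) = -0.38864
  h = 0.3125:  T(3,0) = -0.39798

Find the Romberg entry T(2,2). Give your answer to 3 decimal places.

T(1,1) = (4·(-0.35079) − (-0.19098)) / 3 = -0.40406
T(2,1) = -0.38864 + (-0.38864 − (-0.35079))/3 = -0.40126
T(2,2) = (16·(-0.40126) − (-0.40406)) / 15 = -0.40107

-0.401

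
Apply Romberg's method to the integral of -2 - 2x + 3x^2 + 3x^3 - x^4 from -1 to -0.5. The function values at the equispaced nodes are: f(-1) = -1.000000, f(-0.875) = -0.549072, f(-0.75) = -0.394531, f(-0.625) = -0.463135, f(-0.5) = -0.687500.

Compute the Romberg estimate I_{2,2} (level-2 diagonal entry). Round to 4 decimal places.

I_{0,0} (trapezoid, 1 panel, h=0.5000): -0.421875
I_{1,0} (trapezoid, 2 panels, h=0.2500): -0.309570
I_{2,0} (trapezoid, 4 panels, h=0.1250): -0.281311
I_{1,1} = -0.309570 + (-0.309570 − (-0.421875))/3 = -0.272135
I_{2,1} = -0.281311 + (-0.281311 − (-0.309570))/3 = -0.271891
I_{2,2} = -0.271891 + (-0.271891 − (-0.272135))/15 = -0.271875

-0.2719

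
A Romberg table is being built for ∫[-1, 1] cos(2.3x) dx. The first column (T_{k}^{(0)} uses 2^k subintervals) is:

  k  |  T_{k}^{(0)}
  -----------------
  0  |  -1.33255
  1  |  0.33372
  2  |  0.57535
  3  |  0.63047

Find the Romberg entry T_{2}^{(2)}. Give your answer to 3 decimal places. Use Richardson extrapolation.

T_{1}^{(1)} = 0.33372 + (0.33372 − (-1.33255))/3 = 0.88914
T_{2}^{(1)} = 0.57535 + (0.57535 − 0.33372)/3 = 0.65589
T_{2}^{(2)} = (16·0.65589 − 0.88914) / 15 = 0.64034

0.640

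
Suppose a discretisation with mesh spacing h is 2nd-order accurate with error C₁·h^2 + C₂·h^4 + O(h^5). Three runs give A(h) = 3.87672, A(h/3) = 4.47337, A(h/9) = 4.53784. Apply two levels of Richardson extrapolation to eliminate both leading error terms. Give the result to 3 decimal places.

4.546

First eliminate the h^2 term (factor 3^2 = 9):
  B₁ = (9·4.47337 − 3.87672)/8 = 4.54795
  B₂ = (9·4.53784 − 4.47337)/8 = 4.54590
Then eliminate the h^4 term (factor 3^4 = 81):
  (81·4.54590 − 4.54795)/80 = 4.54587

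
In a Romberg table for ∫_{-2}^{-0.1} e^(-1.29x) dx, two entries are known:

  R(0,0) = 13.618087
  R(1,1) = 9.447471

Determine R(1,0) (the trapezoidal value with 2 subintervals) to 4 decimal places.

From R(1,1) = (4·R(1,0) − R(0,0))/3, solve for R(1,0):
4·R(1,0) = 3·9.447471 + 13.618087 = 41.960500
R(1,0) = 10.490125

10.4901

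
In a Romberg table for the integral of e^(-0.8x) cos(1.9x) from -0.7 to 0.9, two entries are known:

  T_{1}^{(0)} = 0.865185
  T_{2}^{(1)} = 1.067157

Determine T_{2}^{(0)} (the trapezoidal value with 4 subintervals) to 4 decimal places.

1.0167

From T_{2}^{(1)} = (4·T_{2}^{(0)} − T_{1}^{(0)})/3, solve for T_{2}^{(0)}:
4·T_{2}^{(0)} = 3·1.067157 + 0.865185 = 4.066656
T_{2}^{(0)} = 1.016664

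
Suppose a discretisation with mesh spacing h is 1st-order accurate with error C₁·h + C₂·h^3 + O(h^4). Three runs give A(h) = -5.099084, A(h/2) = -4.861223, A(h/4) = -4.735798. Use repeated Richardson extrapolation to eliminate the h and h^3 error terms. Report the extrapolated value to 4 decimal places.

First eliminate the h term (factor 2^1 = 2):
  B₁ = (2·(-4.861223) − (-5.099084))/1 = -4.623362
  B₂ = (2·(-4.735798) − (-4.861223))/1 = -4.610373
Then eliminate the h^3 term (factor 2^3 = 8):
  (8·(-4.610373) − (-4.623362))/7 = -4.608517

-4.6085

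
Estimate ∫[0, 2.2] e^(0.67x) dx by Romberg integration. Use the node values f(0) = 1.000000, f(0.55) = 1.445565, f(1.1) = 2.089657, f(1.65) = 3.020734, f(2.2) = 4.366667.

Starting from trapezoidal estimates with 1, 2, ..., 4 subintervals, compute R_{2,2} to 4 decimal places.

R_{0,0} (trapezoid, 1 panel, h=2.2000): 5.903334
R_{1,0} (trapezoid, 2 panels, h=1.1000): 5.250290
R_{2,0} (trapezoid, 4 panels, h=0.5500): 5.081609
R_{1,1} = 5.250290 + (5.250290 − 5.903334)/3 = 5.032609
R_{2,1} = 5.081609 + (5.081609 − 5.250290)/3 = 5.025382
R_{2,2} = 5.025382 + (5.025382 − 5.032609)/15 = 5.024900

5.0249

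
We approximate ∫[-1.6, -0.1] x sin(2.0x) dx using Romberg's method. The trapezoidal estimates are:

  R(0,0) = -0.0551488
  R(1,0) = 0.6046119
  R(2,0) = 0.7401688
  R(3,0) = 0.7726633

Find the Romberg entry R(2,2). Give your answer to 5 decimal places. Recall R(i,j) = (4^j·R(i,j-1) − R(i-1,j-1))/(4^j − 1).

0.78274

Richardson extrapolation on the trapezoidal column (denominator 4−1=3):
R(1,1) = (4·0.6046119 − (-0.0551488)) / 3 = 0.8245321
R(2,1) = (4·0.7401688 − 0.6046119) / 3 = 0.7853544
R(2,2) = 0.7853544 + (0.7853544 − 0.8245321)/15 = 0.7827426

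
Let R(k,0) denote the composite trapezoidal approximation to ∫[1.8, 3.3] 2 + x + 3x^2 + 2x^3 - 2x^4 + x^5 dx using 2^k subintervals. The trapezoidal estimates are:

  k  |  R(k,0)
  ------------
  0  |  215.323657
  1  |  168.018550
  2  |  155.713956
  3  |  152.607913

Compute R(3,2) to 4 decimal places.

Richardson extrapolation on the trapezoidal column (denominator 4−1=3):
R(2,1) = (4·155.713956 − 168.018550) / 3 = 151.612425
R(3,1) = (4·152.607913 − 155.713956) / 3 = 151.572565
R(3,2) = (16·151.572565 − 151.612425) / 15 = 151.569908

151.5699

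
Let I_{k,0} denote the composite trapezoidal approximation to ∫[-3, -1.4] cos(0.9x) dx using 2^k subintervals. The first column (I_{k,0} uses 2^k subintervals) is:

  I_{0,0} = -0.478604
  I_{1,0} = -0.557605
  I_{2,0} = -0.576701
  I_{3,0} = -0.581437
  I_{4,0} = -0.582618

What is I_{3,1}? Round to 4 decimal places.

-0.5830

Richardson extrapolation on the trapezoidal column (denominator 4−1=3):
I_{3,1} = -0.581437 + (-0.581437 − (-0.576701))/3 = -0.583016
(Column j=1 coincides with Simpson's rule on the same nodes.)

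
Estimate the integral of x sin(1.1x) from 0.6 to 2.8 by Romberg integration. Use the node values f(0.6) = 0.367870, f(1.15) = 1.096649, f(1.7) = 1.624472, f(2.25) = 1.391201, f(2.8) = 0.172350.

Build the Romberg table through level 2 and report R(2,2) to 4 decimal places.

2.5150

R(0,0) (trapezoid, 1 panel, h=2.2000): 0.594242
R(1,0) (trapezoid, 2 panels, h=1.1000): 2.084040
R(2,0) (trapezoid, 4 panels, h=0.5500): 2.410338
R(1,1) = 2.084040 + (2.084040 − 0.594242)/3 = 2.580639
R(2,1) = 2.410338 + (2.410338 − 2.084040)/3 = 2.519104
R(2,2) = 2.519104 + (2.519104 − 2.580639)/15 = 2.515002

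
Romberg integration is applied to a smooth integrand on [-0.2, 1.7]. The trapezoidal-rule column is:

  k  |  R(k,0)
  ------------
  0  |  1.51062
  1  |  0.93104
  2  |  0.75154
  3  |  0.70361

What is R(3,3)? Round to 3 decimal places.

Richardson extrapolation on the trapezoidal column (denominator 4−1=3):
R(1,1) = (4·0.93104 − 1.51062) / 3 = 0.73785
R(2,1) = (4·0.75154 − 0.93104) / 3 = 0.69171
R(3,1) = (4·0.70361 − 0.75154) / 3 = 0.68763
R(2,2) = (16·0.69171 − 0.73785) / 15 = 0.68863
R(3,2) = 0.68763 + (0.68763 − 0.69171)/15 = 0.68736
R(3,3) = (64·0.68736 − 0.68863) / 63 = 0.68734
(Column j=1 coincides with Simpson's rule on the same nodes.)

0.687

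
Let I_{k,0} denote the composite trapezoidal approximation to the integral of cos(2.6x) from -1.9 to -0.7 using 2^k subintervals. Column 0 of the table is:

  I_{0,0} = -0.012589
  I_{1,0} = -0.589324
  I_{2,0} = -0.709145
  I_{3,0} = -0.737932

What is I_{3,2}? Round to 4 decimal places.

-0.7474

I_{2,1} = -0.709145 + (-0.709145 − (-0.589324))/3 = -0.749085
I_{3,1} = -0.737932 + (-0.737932 − (-0.709145))/3 = -0.747528
I_{3,2} = (16·(-0.747528) − (-0.749085)) / 15 = -0.747424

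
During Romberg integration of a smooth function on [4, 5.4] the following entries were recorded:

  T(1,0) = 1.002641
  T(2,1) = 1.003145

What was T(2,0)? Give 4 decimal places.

1.0030

From T(2,1) = (4·T(2,0) − T(1,0))/3, solve for T(2,0):
4·T(2,0) = 3·1.003145 + 1.002641 = 4.012076
T(2,0) = 1.003019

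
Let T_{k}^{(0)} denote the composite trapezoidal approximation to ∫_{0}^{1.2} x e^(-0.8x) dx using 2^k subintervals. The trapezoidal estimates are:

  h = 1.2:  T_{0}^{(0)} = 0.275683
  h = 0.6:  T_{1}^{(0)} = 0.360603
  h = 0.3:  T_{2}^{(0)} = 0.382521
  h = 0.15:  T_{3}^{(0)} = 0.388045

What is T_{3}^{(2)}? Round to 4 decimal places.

T_{2}^{(1)} = 0.382521 + (0.382521 − 0.360603)/3 = 0.389827
T_{3}^{(1)} = 0.388045 + (0.388045 − 0.382521)/3 = 0.389886
T_{3}^{(2)} = 0.389886 + (0.389886 − 0.389827)/15 = 0.389890

0.3899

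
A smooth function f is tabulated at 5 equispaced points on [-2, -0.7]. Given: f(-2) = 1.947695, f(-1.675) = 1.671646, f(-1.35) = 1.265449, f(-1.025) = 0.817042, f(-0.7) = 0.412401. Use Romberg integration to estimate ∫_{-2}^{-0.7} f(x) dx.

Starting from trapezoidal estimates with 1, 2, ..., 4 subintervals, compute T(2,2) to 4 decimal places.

T(0,0) (trapezoid, 1 panel, h=1.3000): 1.534062
T(1,0) (trapezoid, 2 panels, h=0.6500): 1.589573
T(2,0) (trapezoid, 4 panels, h=0.3250): 1.603610
T(1,1) = 1.589573 + (1.589573 − 1.534062)/3 = 1.608077
T(2,1) = 1.603610 + (1.603610 − 1.589573)/3 = 1.608289
T(2,2) = 1.608289 + (1.608289 − 1.608077)/15 = 1.608303

1.6083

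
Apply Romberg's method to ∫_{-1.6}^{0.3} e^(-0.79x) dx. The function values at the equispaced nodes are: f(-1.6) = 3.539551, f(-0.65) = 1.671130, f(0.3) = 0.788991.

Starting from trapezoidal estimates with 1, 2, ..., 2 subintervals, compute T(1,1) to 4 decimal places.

3.4875

T(0,0) (trapezoid, 1 panel, h=1.9000): 4.112115
T(1,0) (trapezoid, 2 panels, h=0.9500): 3.643631
T(1,1) = 3.643631 + (3.643631 − 4.112115)/3 = 3.487470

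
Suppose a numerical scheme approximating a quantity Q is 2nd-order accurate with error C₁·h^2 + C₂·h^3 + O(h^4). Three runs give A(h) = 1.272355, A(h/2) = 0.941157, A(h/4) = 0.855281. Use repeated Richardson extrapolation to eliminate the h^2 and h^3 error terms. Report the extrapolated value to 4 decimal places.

0.8261

First eliminate the h^2 term (factor 2^2 = 4):
  B₁ = (4·0.941157 − 1.272355)/3 = 0.830758
  B₂ = (4·0.855281 − 0.941157)/3 = 0.826656
Then eliminate the h^3 term (factor 2^3 = 8):
  (8·0.826656 − 0.830758)/7 = 0.826070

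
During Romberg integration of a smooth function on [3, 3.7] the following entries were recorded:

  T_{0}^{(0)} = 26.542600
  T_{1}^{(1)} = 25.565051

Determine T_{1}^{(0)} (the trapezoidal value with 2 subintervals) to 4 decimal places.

From T_{1}^{(1)} = (4·T_{1}^{(0)} − T_{0}^{(0)})/3, solve for T_{1}^{(0)}:
4·T_{1}^{(0)} = 3·25.565051 + 26.542600 = 103.237753
T_{1}^{(0)} = 25.809438

25.8094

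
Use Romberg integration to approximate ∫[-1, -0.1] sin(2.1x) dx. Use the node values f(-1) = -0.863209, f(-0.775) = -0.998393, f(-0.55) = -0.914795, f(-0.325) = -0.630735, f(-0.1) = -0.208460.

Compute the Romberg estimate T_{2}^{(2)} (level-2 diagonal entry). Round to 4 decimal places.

T_{0}^{(0)} (trapezoid, 1 panel, h=0.9000): -0.482251
T_{1}^{(0)} (trapezoid, 2 panels, h=0.4500): -0.652783
T_{2}^{(0)} (trapezoid, 4 panels, h=0.2250): -0.692945
T_{1}^{(1)} = -0.652783 + (-0.652783 − (-0.482251))/3 = -0.709627
T_{2}^{(1)} = -0.692945 + (-0.692945 − (-0.652783))/3 = -0.706332
T_{2}^{(2)} = -0.706332 + (-0.706332 − (-0.709627))/15 = -0.706112

-0.7061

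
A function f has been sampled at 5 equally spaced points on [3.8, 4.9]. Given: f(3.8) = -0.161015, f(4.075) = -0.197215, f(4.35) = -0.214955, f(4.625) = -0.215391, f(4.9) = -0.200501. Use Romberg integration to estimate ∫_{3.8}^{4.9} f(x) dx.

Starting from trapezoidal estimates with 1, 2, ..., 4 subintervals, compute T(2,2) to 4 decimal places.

T(0,0) (trapezoid, 1 panel, h=1.1000): -0.198834
T(1,0) (trapezoid, 2 panels, h=0.5500): -0.217642
T(2,0) (trapezoid, 4 panels, h=0.2750): -0.222288
T(1,1) = -0.217642 + (-0.217642 − (-0.198834))/3 = -0.223911
T(2,1) = -0.222288 + (-0.222288 − (-0.217642))/3 = -0.223837
T(2,2) = -0.223837 + (-0.223837 − (-0.223911))/15 = -0.223832

-0.2238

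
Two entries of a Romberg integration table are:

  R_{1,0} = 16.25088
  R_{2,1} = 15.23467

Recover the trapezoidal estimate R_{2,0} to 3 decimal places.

From R_{2,1} = (4·R_{2,0} − R_{1,0})/3, solve for R_{2,0}:
4·R_{2,0} = 3·15.23467 + 16.25088 = 61.95489
R_{2,0} = 15.48872

15.489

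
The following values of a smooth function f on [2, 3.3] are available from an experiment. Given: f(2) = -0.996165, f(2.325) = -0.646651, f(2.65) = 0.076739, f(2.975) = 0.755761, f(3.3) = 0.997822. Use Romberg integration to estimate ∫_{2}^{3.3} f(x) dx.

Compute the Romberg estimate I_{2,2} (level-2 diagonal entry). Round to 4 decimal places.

I_{0,0} (trapezoid, 1 panel, h=1.3000): 0.001077
I_{1,0} (trapezoid, 2 panels, h=0.6500): 0.050419
I_{2,0} (trapezoid, 4 panels, h=0.3250): 0.060670
I_{1,1} = 0.050419 + (0.050419 − 0.001077)/3 = 0.066866
I_{2,1} = 0.060670 + (0.060670 − 0.050419)/3 = 0.064087
I_{2,2} = 0.064087 + (0.064087 − 0.066866)/15 = 0.063902

0.0639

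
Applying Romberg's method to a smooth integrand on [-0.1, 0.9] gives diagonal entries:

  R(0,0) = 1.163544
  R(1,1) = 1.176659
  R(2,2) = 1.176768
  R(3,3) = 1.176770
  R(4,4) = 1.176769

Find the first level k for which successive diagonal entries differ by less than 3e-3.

k = 2

|R(1,1) − R(0,0)| = 0.013115 ≥ 3e-3
|R(2,2) − R(1,1)| = 0.000109 < 3e-3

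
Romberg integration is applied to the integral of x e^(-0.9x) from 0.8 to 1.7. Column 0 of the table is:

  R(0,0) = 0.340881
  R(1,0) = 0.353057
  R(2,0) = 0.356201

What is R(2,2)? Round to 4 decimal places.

R(1,1) = (4·0.353057 − 0.340881) / 3 = 0.357116
R(2,1) = 0.356201 + (0.356201 − 0.353057)/3 = 0.357249
R(2,2) = (16·0.357249 − 0.357116) / 15 = 0.357258

0.3573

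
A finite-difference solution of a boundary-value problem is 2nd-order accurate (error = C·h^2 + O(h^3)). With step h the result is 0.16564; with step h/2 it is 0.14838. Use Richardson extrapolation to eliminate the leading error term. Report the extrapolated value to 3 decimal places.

Extrapolated value = (4·A(h/2) − A(h)) / (4 − 1)
= (4·0.14838 − 0.16564) / 3
= 0.42788 / 3 = 0.14263

0.143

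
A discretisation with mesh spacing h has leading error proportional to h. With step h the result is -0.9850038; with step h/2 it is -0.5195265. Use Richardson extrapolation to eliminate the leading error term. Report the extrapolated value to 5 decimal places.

The leading error scales as h; refining by a factor of 2 reduces it by 2^1 = 2.
Extrapolated value = (2·A(h/2) − A(h)) / (2 − 1)
= (2·(-0.5195265) − (-0.9850038)) / 1
= -0.0540492 / 1 = -0.0540492

-0.05405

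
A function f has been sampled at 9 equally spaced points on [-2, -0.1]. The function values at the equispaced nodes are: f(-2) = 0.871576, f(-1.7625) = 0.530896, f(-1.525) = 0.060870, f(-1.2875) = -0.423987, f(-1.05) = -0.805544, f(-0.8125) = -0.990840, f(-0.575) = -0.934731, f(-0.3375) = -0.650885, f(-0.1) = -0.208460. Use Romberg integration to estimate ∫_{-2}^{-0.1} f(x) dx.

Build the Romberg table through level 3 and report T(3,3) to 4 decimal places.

T(0,0) (trapezoid, 1 panel, h=1.9000): 0.629960
T(1,0) (trapezoid, 2 panels, h=0.9500): -0.450287
T(2,0) (trapezoid, 4 panels, h=0.4750): -0.640227
T(3,0) (trapezoid, 8 panels, h=0.2375): -0.684632
T(1,1) = -0.450287 + (-0.450287 − 0.629960)/3 = -0.810369
T(2,1) = -0.640227 + (-0.640227 − (-0.450287))/3 = -0.703540
T(3,1) = -0.684632 + (-0.684632 − (-0.640227))/3 = -0.699434
T(2,2) = -0.703540 + (-0.703540 − (-0.810369))/15 = -0.696418
T(3,2) = -0.699434 + (-0.699434 − (-0.703540))/15 = -0.699160
T(3,3) = -0.699160 + (-0.699160 − (-0.696418))/63 = -0.699204

-0.6992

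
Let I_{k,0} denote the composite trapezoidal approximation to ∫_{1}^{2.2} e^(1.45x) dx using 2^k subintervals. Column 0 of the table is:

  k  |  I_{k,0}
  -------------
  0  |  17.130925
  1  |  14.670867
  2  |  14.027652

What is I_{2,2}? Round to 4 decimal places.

I_{1,1} = 14.670867 + (14.670867 − 17.130925)/3 = 13.850848
I_{2,1} = 14.027652 + (14.027652 − 14.670867)/3 = 13.813247
I_{2,2} = 13.813247 + (13.813247 − 13.850848)/15 = 13.810740
(Column j=1 coincides with Simpson's rule on the same nodes.)

13.8107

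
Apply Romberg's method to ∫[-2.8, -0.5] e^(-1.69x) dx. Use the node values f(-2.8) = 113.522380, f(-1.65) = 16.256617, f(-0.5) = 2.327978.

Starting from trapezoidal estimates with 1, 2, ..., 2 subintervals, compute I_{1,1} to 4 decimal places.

I_{0,0} (trapezoid, 1 panel, h=2.3000): 133.227912
I_{1,0} (trapezoid, 2 panels, h=1.1500): 85.309065
I_{1,1} = 85.309065 + (85.309065 − 133.227912)/3 = 69.336116

69.3361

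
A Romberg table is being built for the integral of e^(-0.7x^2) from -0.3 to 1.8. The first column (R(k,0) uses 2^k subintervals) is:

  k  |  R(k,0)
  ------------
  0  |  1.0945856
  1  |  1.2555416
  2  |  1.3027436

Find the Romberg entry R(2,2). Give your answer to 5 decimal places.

Richardson extrapolation on the trapezoidal column (denominator 4−1=3):
R(1,1) = 1.2555416 + (1.2555416 − 1.0945856)/3 = 1.3091936
R(2,1) = 1.3027436 + (1.3027436 − 1.2555416)/3 = 1.3184776
R(2,2) = 1.3184776 + (1.3184776 − 1.3091936)/15 = 1.3190965

1.31910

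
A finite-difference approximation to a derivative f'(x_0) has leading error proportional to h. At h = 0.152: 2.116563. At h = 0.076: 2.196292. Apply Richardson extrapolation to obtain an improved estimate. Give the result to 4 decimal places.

The leading error scales as h; refining by a factor of 2 reduces it by 2^1 = 2.
Extrapolated value = (2·A(h/2) − A(h)) / (2 − 1)
= (2·2.196292 − 2.116563) / 1
= 2.276021 / 1 = 2.276021

2.2760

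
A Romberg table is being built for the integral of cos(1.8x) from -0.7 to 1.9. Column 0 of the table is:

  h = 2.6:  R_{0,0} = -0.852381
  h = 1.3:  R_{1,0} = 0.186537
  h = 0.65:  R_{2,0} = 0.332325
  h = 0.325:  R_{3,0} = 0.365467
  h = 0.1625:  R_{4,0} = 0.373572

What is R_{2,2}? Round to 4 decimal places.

0.3708

Richardson extrapolation on the trapezoidal column (denominator 4−1=3):
R_{1,1} = (4·0.186537 − (-0.852381)) / 3 = 0.532843
R_{2,1} = 0.332325 + (0.332325 − 0.186537)/3 = 0.380921
R_{2,2} = (16·0.380921 − 0.532843) / 15 = 0.370793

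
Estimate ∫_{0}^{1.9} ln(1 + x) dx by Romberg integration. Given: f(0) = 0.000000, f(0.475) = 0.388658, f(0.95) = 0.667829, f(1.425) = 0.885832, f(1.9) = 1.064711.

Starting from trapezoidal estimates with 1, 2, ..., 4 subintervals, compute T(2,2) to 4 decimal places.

1.1875

T(0,0) (trapezoid, 1 panel, h=1.9000): 1.011475
T(1,0) (trapezoid, 2 panels, h=0.9500): 1.140175
T(2,0) (trapezoid, 4 panels, h=0.4750): 1.175470
T(1,1) = 1.140175 + (1.140175 − 1.011475)/3 = 1.183075
T(2,1) = 1.175470 + (1.175470 − 1.140175)/3 = 1.187235
T(2,2) = 1.187235 + (1.187235 − 1.183075)/15 = 1.187512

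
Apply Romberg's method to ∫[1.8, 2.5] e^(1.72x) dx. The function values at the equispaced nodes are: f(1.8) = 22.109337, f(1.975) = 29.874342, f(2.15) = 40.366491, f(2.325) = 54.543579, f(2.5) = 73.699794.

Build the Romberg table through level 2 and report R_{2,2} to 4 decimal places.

29.9945

R_{0,0} (trapezoid, 1 panel, h=0.7000): 33.533196
R_{1,0} (trapezoid, 2 panels, h=0.3500): 30.894870
R_{2,0} (trapezoid, 4 panels, h=0.1750): 30.220571
R_{1,1} = 30.894870 + (30.894870 − 33.533196)/3 = 30.015428
R_{2,1} = 30.220571 + (30.220571 − 30.894870)/3 = 29.995805
R_{2,2} = 29.995805 + (29.995805 − 30.015428)/15 = 29.994497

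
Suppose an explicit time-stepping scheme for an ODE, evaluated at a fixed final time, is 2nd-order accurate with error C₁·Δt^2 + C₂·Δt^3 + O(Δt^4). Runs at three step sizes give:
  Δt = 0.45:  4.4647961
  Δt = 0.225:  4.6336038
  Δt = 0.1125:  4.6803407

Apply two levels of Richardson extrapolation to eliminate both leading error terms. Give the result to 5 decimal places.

First eliminate the Δt^2 term (factor 2^2 = 4):
  B₁ = (4·4.6336038 − 4.4647961)/3 = 4.6898730
  B₂ = (4·4.6803407 − 4.6336038)/3 = 4.6959197
Then eliminate the Δt^3 term (factor 2^3 = 8):
  (8·4.6959197 − 4.6898730)/7 = 4.6967835

4.69678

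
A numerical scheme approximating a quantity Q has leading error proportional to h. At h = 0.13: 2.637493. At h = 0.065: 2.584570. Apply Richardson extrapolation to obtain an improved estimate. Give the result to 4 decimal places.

The leading error scales as h; refining by a factor of 2 reduces it by 2^1 = 2.
Extrapolated value = (2·A(h/2) − A(h)) / (2 − 1)
= (2·2.584570 − 2.637493) / 1
= 2.531647 / 1 = 2.531647

2.5316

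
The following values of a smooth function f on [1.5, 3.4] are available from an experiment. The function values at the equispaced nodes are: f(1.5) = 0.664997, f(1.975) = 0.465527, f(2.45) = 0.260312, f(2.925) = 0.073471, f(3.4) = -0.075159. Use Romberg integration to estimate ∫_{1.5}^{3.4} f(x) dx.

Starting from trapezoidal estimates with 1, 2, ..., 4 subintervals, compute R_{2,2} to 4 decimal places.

R_{0,0} (trapezoid, 1 panel, h=1.9000): 0.560346
R_{1,0} (trapezoid, 2 panels, h=0.9500): 0.527469
R_{2,0} (trapezoid, 4 panels, h=0.4750): 0.519759
R_{1,1} = 0.527469 + (0.527469 − 0.560346)/3 = 0.516510
R_{2,1} = 0.519759 + (0.519759 − 0.527469)/3 = 0.517189
R_{2,2} = 0.517189 + (0.517189 − 0.516510)/15 = 0.517234

0.5172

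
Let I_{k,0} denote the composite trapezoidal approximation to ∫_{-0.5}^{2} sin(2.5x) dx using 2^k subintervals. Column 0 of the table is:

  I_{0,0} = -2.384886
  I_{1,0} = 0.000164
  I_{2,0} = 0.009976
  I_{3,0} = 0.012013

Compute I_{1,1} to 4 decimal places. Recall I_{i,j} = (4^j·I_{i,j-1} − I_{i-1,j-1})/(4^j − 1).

0.7952

Richardson extrapolation on the trapezoidal column (denominator 4−1=3):
I_{1,1} = (4·0.000164 − (-2.384886)) / 3 = 0.795181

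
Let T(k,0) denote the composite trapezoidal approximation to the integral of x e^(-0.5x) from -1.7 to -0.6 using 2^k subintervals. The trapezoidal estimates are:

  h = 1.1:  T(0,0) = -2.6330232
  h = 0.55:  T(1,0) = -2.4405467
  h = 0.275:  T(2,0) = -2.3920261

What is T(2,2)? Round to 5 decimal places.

T(1,1) = -2.4405467 + (-2.4405467 − (-2.6330232))/3 = -2.3763879
T(2,1) = -2.3920261 + (-2.3920261 − (-2.4405467))/3 = -2.3758526
T(2,2) = -2.3758526 + (-2.3758526 − (-2.3763879))/15 = -2.3758169

-2.37582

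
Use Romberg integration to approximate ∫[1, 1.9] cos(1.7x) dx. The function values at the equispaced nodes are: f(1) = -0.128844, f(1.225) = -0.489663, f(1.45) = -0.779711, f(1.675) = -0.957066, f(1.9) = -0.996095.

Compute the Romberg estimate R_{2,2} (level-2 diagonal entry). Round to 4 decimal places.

R_{0,0} (trapezoid, 1 panel, h=0.9000): -0.506223
R_{1,0} (trapezoid, 2 panels, h=0.4500): -0.603981
R_{2,0} (trapezoid, 4 panels, h=0.2250): -0.627505
R_{1,1} = -0.603981 + (-0.603981 − (-0.506223))/3 = -0.636567
R_{2,1} = -0.627505 + (-0.627505 − (-0.603981))/3 = -0.635346
R_{2,2} = -0.635346 + (-0.635346 − (-0.636567))/15 = -0.635265

-0.6353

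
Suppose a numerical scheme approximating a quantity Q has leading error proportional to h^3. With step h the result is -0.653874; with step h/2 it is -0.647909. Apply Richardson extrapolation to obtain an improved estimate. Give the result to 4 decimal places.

-0.6471

The leading error scales as h^3; refining by a factor of 2 reduces it by 2^3 = 8.
Extrapolated value = (8·A(h/2) − A(h)) / (8 − 1)
= (8·(-0.647909) − (-0.653874)) / 7
= -4.529398 / 7 = -0.647057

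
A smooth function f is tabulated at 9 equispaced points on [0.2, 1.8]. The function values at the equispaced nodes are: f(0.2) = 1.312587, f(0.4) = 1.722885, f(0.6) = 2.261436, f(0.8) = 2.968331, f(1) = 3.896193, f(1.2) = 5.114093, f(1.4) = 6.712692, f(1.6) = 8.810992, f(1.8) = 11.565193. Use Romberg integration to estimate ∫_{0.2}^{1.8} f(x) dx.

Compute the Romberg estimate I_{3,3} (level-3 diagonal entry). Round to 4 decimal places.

7.5387

I_{0,0} (trapezoid, 1 panel, h=1.6000): 10.302224
I_{1,0} (trapezoid, 2 panels, h=0.8000): 8.268066
I_{2,0} (trapezoid, 4 panels, h=0.4000): 7.723684
I_{3,0} (trapezoid, 8 panels, h=0.2000): 7.585102
I_{1,1} = 8.268066 + (8.268066 − 10.302224)/3 = 7.590013
I_{2,1} = 7.723684 + (7.723684 − 8.268066)/3 = 7.542223
I_{3,1} = 7.585102 + (7.585102 − 7.723684)/3 = 7.538908
I_{2,2} = 7.542223 + (7.542223 − 7.590013)/15 = 7.539037
I_{3,2} = 7.538908 + (7.538908 − 7.542223)/15 = 7.538687
I_{3,3} = 7.538687 + (7.538687 − 7.539037)/63 = 7.538681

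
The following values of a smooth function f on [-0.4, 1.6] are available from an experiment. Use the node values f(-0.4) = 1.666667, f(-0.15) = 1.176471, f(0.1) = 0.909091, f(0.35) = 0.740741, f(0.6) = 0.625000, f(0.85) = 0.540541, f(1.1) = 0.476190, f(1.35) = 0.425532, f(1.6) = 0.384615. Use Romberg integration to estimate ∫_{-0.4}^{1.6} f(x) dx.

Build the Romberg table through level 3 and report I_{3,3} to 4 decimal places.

1.4666

I_{0,0} (trapezoid, 1 panel, h=2.0000): 2.051282
I_{1,0} (trapezoid, 2 panels, h=1.0000): 1.650641
I_{2,0} (trapezoid, 4 panels, h=0.5000): 1.517961
I_{3,0} (trapezoid, 8 panels, h=0.2500): 1.479802
I_{1,1} = 1.650641 + (1.650641 − 2.051282)/3 = 1.517094
I_{2,1} = 1.517961 + (1.517961 − 1.650641)/3 = 1.473734
I_{3,1} = 1.479802 + (1.479802 − 1.517961)/3 = 1.467082
I_{2,2} = 1.473734 + (1.473734 − 1.517094)/15 = 1.470843
I_{3,2} = 1.467082 + (1.467082 − 1.473734)/15 = 1.466639
I_{3,3} = 1.466639 + (1.466639 − 1.470843)/63 = 1.466572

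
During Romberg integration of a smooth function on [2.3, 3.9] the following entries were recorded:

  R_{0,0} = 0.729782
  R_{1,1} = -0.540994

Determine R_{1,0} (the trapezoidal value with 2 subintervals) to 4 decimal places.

-0.2233

From R_{1,1} = (4·R_{1,0} − R_{0,0})/3, solve for R_{1,0}:
4·R_{1,0} = 3·(-0.540994) + 0.729782 = -0.893200
R_{1,0} = -0.223300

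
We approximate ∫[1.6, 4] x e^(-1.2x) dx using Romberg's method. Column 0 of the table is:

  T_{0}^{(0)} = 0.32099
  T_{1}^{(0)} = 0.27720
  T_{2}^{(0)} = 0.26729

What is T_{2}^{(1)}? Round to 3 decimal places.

Richardson extrapolation on the trapezoidal column (denominator 4−1=3):
T_{2}^{(1)} = (4·0.26729 − 0.27720) / 3 = 0.26399

0.264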